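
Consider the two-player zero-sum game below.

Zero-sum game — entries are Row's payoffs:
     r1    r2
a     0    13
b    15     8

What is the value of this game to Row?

39/4

Row minima are 0 and 8, so Row's maximin is 8; column maxima are 15 and 13, so Column's minimax is 13. These differ, so the equilibrium is in mixed strategies.
Let Row play a with probability p. Column is indifferent when 15(1−p) = 13p + 8(1−p), giving p = 7/20.
Let Column play r1 with probability q. Row is indifferent when 13(1−q) = 15q + 8(1−q), giving q = 1/4.
The value is 0·(1/4) + (13)·(3/4) = 39/4.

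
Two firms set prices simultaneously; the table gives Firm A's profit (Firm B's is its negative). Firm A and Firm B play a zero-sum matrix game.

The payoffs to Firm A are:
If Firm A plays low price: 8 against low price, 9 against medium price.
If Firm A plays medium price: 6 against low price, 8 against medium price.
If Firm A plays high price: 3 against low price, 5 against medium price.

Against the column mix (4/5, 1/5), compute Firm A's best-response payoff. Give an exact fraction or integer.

41/5

low price: (8)·(4/5) + (9)·(1/5) = 41/5.
medium price: (6)·(4/5) + (8)·(1/5) = 32/5.
high price: (3)·(4/5) + (5)·(1/5) = 17/5.
The best pure response is low price with expected payoff 41/5.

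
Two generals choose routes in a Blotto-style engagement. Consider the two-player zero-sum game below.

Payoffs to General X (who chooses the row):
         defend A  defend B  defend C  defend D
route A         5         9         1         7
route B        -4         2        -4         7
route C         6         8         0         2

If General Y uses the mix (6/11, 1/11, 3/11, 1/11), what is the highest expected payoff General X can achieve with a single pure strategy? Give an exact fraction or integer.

route A: (5)·(6/11) + (9)·(1/11) + (1)·(3/11) + (7)·(1/11) = 49/11.
route B: (-4)·(6/11) + (2)·(1/11) + (-4)·(3/11) + (7)·(1/11) = -27/11.
route C: (6)·(6/11) + (8)·(1/11) + (0)·(3/11) + (2)·(1/11) = 46/11.
The best pure response is route A with expected payoff 49/11.

49/11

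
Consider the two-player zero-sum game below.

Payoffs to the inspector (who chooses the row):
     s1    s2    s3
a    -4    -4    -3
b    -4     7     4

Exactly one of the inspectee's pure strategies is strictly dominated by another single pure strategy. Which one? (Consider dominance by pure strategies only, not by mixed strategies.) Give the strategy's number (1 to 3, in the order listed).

The inspectee prefers columns that give the inspector less. Compare s3 with s1: -4 < -3, -4 < 4.
So s1 strictly dominates s3 for the inspectee; s3 is strictly dominated.

3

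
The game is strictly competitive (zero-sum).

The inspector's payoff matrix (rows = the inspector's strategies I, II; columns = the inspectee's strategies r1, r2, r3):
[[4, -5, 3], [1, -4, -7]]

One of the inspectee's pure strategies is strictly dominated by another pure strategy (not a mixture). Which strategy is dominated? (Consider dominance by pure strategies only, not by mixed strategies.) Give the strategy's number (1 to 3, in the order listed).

1

The inspectee prefers columns that give the inspector less. Compare r1 with r2: -5 < 4, -4 < 1.
So r2 strictly dominates r1 for the inspectee; r1 is strictly dominated.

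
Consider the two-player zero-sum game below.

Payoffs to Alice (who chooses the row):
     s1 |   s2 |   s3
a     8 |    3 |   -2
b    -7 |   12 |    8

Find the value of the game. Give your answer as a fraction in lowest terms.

2

Column s2 is strictly dominated by s3 for Bob (it gives Alice more in every row).
The remaining 2×2 game on (a, b) × (s1, s3) has no saddle point. Let Alice play a with probability p; indifference gives 8p − 7(1−p) = −2p + 8(1−p), so p = 3/5.
Similarly Bob's optimal q on s1 is 2/5, and the value is 8·(2/5) + (-2)·(3/5) = 2.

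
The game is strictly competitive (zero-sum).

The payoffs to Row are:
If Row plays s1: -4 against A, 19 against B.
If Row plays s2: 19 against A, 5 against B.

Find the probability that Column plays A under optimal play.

Row minima are -4 and 5, so Row's maximin is 5; column maxima are 19 and 19, so Column's minimax is 19. These differ, so the equilibrium is in mixed strategies.
Let Column play A with probability q. Row is indifferent when −4q + 19(1−q) = 19q + 5(1−q), giving q = 14/37.

14/37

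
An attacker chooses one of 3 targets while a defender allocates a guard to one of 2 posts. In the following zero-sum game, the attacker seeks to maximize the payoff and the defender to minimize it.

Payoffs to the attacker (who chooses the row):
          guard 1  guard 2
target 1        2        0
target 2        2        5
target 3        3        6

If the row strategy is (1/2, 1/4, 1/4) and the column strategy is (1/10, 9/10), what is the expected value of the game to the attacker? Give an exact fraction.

Against (1/10, 9/10), each row's expected payoff is target 1: 1/5; target 2: 47/10; target 3: 57/10.
Taking the (1/2, 1/4, 1/4)-weighted average: (1/2)·(1/5) + (1/4)·(47/10) + (1/4)·(57/10) = 27/10.

27/10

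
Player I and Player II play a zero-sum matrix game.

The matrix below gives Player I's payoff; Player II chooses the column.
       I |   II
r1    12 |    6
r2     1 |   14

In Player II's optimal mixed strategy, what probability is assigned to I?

Row minima are 6 and 1, so Player I's maximin is 6; column maxima are 12 and 14, so Player II's minimax is 12. These differ, so the equilibrium is in mixed strategies.
Let Player II play I with probability q. Player I is indifferent when 12q + 6(1−q) = q + 14(1−q), giving q = 8/19.

8/19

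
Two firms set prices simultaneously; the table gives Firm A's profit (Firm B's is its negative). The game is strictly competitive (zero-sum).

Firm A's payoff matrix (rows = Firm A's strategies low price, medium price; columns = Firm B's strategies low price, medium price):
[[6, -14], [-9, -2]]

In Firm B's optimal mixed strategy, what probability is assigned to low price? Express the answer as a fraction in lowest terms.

Row minima are -14 and -9, so Firm A's maximin is -9; column maxima are 6 and -2, so Firm B's minimax is -2. These differ, so the equilibrium is in mixed strategies.
Let Firm B play low price with probability q. Firm A is indifferent when 6q − 14(1−q) = −9q − 2(1−q), giving q = 4/9.

4/9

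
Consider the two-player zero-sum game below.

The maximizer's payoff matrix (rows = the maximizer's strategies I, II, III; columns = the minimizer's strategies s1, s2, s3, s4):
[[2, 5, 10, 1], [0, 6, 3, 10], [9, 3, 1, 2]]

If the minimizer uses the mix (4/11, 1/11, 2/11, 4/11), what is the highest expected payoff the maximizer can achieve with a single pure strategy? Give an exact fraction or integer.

I: (2)·(4/11) + (5)·(1/11) + (10)·(2/11) + (1)·(4/11) = 37/11.
II: (0)·(4/11) + (6)·(1/11) + (3)·(2/11) + (10)·(4/11) = 52/11.
III: (9)·(4/11) + (3)·(1/11) + (1)·(2/11) + (2)·(4/11) = 49/11.
The best pure response is II with expected payoff 52/11.

52/11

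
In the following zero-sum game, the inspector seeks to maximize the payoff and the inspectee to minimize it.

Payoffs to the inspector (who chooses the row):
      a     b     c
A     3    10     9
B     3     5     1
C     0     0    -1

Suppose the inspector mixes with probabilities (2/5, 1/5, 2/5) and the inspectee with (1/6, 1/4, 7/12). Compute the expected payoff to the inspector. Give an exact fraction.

53/15

Against (1/6, 1/4, 7/12), each row's expected payoff is A: 33/4; B: 7/3; C: -7/12.
Taking the (2/5, 1/5, 2/5)-weighted average: (2/5)·(33/4) + (1/5)·(7/3) + (2/5)·(-7/12) = 53/15.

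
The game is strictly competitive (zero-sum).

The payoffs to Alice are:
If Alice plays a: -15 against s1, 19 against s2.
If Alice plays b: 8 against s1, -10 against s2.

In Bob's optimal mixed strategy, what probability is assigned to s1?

Row minima are -15 and -10, so Alice's maximin is -10; column maxima are 8 and 19, so Bob's minimax is 8. These differ, so the equilibrium is in mixed strategies.
Let Bob play s1 with probability q. Alice is indifferent when −15q + 19(1−q) = 8q − 10(1−q), giving q = 29/52.

29/52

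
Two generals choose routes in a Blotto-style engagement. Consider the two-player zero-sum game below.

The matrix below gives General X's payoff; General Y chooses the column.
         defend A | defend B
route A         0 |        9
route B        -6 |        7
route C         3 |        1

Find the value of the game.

Row route B is strictly dominated by row route A, so General X never plays it.
The remaining 2×2 game on (route A, route C) × (defend A, defend B) has no saddle point. Let General X play route A with probability p; indifference gives 3(1−p) = 9p + (1−p), so p = 2/11.
Similarly General Y's optimal q on defend A is 8/11, and the value is 0·(8/11) + (9)·(3/11) = 27/11.

27/11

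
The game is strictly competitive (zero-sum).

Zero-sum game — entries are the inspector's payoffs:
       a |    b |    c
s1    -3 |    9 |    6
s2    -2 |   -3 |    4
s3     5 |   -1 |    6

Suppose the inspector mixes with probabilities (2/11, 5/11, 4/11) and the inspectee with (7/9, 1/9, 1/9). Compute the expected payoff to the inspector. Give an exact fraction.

83/99

Against (7/9, 1/9, 1/9), each row's expected payoff is s1: -2/3; s2: -13/9; s3: 40/9.
Taking the (2/11, 5/11, 4/11)-weighted average: (2/11)·(-2/3) + (5/11)·(-13/9) + (4/11)·(40/9) = 83/99.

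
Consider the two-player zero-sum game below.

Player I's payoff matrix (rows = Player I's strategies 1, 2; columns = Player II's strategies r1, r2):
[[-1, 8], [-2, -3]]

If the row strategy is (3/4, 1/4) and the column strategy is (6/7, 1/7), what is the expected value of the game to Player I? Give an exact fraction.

Against (6/7, 1/7), each row's expected payoff is 1: 2/7; 2: -15/7.
Taking the (3/4, 1/4)-weighted average: (3/4)·(2/7) + (1/4)·(-15/7) = -9/28.

-9/28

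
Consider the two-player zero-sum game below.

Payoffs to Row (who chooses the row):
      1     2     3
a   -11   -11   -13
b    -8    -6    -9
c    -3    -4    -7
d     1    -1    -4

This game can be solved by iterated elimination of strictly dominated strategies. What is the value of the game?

Row c is strictly dominated by row d (1>-3, -1>-4, -4>-7); eliminate c.
Column 2 is strictly dominated by 3 for Column (-13<-11, -9<-6, -4<-1); eliminate 2.
Row b is strictly dominated by row d (1>-8, -4>-9); eliminate b.
Column 1 is strictly dominated by 3 for Column (-13<-11, -4<1); eliminate 1.
Row a is strictly dominated by row d (-4>-13); eliminate a.
Only (d, 3) remains, with payoff -4.

-4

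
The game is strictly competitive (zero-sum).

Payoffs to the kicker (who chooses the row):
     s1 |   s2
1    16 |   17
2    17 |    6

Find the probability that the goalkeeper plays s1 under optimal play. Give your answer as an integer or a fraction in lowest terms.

Row minima are 16 and 6, so the kicker's maximin is 16; column maxima are 17 and 17, so the goalkeeper's minimax is 17. These differ, so the equilibrium is in mixed strategies.
Let the goalkeeper play s1 with probability q. The kicker is indifferent when 16q + 17(1−q) = 17q + 6(1−q), giving q = 11/12.

11/12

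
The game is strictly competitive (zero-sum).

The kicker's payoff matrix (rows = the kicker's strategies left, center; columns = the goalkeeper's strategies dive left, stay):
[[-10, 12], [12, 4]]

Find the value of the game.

Row minima are -10 and 4, so the kicker's maximin is 4; column maxima are 12 and 12, so the goalkeeper's minimax is 12. These differ, so the equilibrium is in mixed strategies.
Let the kicker play left with probability p. The goalkeeper is indifferent when −10p + 12(1−p) = 12p + 4(1−p), giving p = 4/15.
Let the goalkeeper play dive left with probability q. The kicker is indifferent when −10q + 12(1−q) = 12q + 4(1−q), giving q = 4/15.
The value is -10·(4/15) + (12)·(11/15) = 92/15.

92/15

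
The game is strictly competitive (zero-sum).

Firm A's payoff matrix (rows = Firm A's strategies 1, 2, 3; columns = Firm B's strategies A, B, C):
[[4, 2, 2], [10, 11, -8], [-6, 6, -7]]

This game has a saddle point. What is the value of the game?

2

Row minima: 2, -8, -7 → Firm A's maximin is 2.
Column maxima: 10, 11, 2 → Firm B's minimax is 2.
They coincide at (1, C), so the value is 2.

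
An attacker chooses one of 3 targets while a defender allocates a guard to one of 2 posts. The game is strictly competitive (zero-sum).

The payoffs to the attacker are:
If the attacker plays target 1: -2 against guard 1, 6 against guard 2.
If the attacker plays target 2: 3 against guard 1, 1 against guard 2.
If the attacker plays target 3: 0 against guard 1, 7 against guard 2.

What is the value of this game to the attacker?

Row target 1 is strictly dominated by row target 3, so the attacker never plays it.
The remaining 2×2 game on (target 2, target 3) × (guard 1, guard 2) has no saddle point. Let the attacker play target 2 with probability p; indifference gives 3p = p + 7(1−p), so p = 7/9.
Similarly the defender's optimal q on guard 1 is 2/3, and the value is 3·(2/3) + (1)·(1/3) = 7/3.

7/3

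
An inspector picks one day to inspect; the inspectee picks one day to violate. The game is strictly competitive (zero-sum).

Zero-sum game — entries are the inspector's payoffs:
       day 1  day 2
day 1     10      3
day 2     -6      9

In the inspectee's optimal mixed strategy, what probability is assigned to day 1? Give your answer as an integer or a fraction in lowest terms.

3/11

Row minima are 3 and -6, so the inspector's maximin is 3; column maxima are 10 and 9, so the inspectee's minimax is 9. These differ, so the equilibrium is in mixed strategies.
Let the inspectee play day 1 with probability q. The inspector is indifferent when 10q + 3(1−q) = −6q + 9(1−q), giving q = 3/11.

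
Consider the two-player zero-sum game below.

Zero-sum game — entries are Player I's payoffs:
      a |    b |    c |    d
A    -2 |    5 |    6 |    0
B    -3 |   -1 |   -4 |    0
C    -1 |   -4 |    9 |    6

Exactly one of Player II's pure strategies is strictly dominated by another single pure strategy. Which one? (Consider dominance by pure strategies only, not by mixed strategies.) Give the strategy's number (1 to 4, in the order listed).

4

Player II prefers columns that give Player I less. Compare d with a: -2 < 0, -3 < 0, -1 < 6.
So a strictly dominates d for Player II; d is strictly dominated.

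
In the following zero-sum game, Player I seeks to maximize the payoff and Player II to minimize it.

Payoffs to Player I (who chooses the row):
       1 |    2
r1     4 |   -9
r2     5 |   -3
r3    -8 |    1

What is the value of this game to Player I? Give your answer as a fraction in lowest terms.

-19/17

Row r1 is strictly dominated by row r2, so Player I never plays it.
The remaining 2×2 game on (r2, r3) × (1, 2) has no saddle point. Let Player I play r2 with probability p; indifference gives 5p − 8(1−p) = −3p + (1−p), so p = 9/17.
Similarly Player II's optimal q on 1 is 4/17, and the value is 5·(4/17) + (-3)·(13/17) = -19/17.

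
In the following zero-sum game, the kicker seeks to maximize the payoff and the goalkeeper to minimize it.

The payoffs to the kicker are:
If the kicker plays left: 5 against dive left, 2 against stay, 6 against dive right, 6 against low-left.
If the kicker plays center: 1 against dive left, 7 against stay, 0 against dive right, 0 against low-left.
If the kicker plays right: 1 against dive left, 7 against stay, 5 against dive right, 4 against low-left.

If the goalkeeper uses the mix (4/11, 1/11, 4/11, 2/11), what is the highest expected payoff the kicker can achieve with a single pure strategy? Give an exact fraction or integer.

58/11

left: (5)·(4/11) + (2)·(1/11) + (6)·(4/11) + (6)·(2/11) = 58/11.
center: (1)·(4/11) + (7)·(1/11) + (0)·(4/11) + (0)·(2/11) = 1.
right: (1)·(4/11) + (7)·(1/11) + (5)·(4/11) + (4)·(2/11) = 39/11.
The best pure response is left with expected payoff 58/11.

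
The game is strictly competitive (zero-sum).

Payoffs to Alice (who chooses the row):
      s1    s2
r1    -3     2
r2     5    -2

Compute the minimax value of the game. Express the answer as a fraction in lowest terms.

1/3

Row minima are -3 and -2, so Alice's maximin is -2; column maxima are 5 and 2, so Bob's minimax is 2. These differ, so the equilibrium is in mixed strategies.
Let Alice play r1 with probability p. Bob is indifferent when −3p + 5(1−p) = 2p − 2(1−p), giving p = 7/12.
Let Bob play s1 with probability q. Alice is indifferent when −3q + 2(1−q) = 5q − 2(1−q), giving q = 1/3.
The value is -3·(1/3) + (2)·(2/3) = 1/3.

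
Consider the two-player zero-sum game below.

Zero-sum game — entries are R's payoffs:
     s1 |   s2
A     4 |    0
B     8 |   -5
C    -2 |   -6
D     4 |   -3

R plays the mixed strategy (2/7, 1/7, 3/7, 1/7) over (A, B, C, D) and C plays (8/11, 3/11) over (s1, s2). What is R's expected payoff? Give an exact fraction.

Against (8/11, 3/11), each row's expected payoff is A: 32/11; B: 49/11; C: -34/11; D: 23/11.
Taking the (2/7, 1/7, 3/7, 1/7)-weighted average: (2/7)·(32/11) + (1/7)·(49/11) + (3/7)·(-34/11) + (1/7)·(23/11) = 34/77.

34/77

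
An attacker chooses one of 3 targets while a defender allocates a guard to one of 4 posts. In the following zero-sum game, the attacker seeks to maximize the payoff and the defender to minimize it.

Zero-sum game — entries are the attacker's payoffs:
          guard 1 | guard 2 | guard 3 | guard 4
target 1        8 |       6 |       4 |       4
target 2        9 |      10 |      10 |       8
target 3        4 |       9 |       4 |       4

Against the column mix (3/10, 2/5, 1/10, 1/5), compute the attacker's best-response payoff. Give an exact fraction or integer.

target 1: (8)·(3/10) + (6)·(2/5) + (4)·(1/10) + (4)·(1/5) = 6.
target 2: (9)·(3/10) + (10)·(2/5) + (10)·(1/10) + (8)·(1/5) = 93/10.
target 3: (4)·(3/10) + (9)·(2/5) + (4)·(1/10) + (4)·(1/5) = 6.
The best pure response is target 2 with expected payoff 93/10.

93/10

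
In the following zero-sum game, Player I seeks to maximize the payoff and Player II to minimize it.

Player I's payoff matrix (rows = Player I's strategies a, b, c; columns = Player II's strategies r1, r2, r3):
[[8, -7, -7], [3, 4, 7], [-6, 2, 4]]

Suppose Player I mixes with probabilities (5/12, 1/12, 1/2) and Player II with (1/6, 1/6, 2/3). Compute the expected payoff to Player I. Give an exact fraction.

-7/18

Against (1/6, 1/6, 2/3), each row's expected payoff is a: -9/2; b: 35/6; c: 2.
Taking the (5/12, 1/12, 1/2)-weighted average: (5/12)·(-9/2) + (1/12)·(35/6) + (1/2)·(2) = -7/18.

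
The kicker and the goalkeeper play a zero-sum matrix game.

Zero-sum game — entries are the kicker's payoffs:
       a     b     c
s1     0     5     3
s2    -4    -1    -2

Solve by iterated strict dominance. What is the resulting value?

Row s2 is strictly dominated by row s1 (0>-4, 5>-1, 3>-2); eliminate s2.
Column b is strictly dominated by a for the goalkeeper (0<5); eliminate b.
Column c is strictly dominated by a for the goalkeeper (0<3); eliminate c.
Only (s1, a) remains, with payoff 0.

0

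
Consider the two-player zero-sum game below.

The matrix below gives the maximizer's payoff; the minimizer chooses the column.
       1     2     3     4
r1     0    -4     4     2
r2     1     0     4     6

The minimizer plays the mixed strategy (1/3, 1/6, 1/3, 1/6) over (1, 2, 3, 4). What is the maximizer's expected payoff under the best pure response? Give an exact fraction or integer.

8/3

r1: (0)·(1/3) + (-4)·(1/6) + (4)·(1/3) + (2)·(1/6) = 1.
r2: (1)·(1/3) + (0)·(1/6) + (4)·(1/3) + (6)·(1/6) = 8/3.
The best pure response is r2 with expected payoff 8/3.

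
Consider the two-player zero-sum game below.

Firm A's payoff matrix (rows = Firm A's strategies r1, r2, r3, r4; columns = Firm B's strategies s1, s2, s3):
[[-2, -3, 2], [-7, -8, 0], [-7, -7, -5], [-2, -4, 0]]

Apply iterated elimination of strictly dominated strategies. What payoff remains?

Column s3 is strictly dominated by s1 for Firm B (-2<2, -7<0, -7<-5, -2<0); eliminate s3.
Row r2 is strictly dominated by row r1 (-2>-7, -3>-8); eliminate r2.
Row r3 is strictly dominated by row r1 (-2>-7, -3>-7); eliminate r3.
Column s1 is strictly dominated by s2 for Firm B (-3<-2, -4<-2); eliminate s1.
Row r4 is strictly dominated by row r1 (-3>-4); eliminate r4.
Only (r1, s2) remains, with payoff -3.

-3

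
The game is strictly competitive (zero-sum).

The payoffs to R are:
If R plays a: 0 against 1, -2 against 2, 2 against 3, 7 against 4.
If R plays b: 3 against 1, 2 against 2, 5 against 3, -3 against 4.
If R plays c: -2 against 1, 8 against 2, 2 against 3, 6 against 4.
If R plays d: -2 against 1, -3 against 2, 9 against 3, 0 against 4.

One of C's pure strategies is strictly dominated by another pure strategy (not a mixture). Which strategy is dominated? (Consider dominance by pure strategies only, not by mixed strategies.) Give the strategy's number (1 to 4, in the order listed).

C prefers columns that give R less. Compare 3 with 1: 0 < 2, 3 < 5, -2 < 2, -2 < 9.
So 1 strictly dominates 3 for C; 3 is strictly dominated.

3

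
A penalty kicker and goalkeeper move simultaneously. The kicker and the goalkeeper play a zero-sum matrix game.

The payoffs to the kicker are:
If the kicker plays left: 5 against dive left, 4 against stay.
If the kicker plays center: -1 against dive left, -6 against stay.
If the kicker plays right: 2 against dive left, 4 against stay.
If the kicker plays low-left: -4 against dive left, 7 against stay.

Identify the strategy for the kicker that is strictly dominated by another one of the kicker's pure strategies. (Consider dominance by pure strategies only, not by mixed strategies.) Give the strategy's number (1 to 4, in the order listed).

2

Compare center with left: 5 > -1, 4 > -6.
So left strictly dominates center for the kicker; center is strictly dominated.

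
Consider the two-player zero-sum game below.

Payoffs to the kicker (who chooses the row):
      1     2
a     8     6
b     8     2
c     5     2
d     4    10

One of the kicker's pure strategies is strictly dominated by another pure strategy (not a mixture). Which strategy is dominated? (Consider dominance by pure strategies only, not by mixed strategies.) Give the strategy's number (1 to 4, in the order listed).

3

Compare c with a: 8 > 5, 6 > 2.
So a strictly dominates c for the kicker; c is strictly dominated.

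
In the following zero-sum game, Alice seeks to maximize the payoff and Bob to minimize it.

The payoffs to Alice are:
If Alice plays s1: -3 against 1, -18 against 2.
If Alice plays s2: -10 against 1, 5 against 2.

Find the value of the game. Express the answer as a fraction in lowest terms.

-13/2

Row minima are -18 and -10, so Alice's maximin is -10; column maxima are -3 and 5, so Bob's minimax is -3. These differ, so the equilibrium is in mixed strategies.
Let Alice play s1 with probability p. Bob is indifferent when −3p − 10(1−p) = −18p + 5(1−p), giving p = 1/2.
Let Bob play 1 with probability q. Alice is indifferent when −3q − 18(1−q) = −10q + 5(1−q), giving q = 23/30.
The value is -3·(23/30) + (-18)·(7/30) = -13/2.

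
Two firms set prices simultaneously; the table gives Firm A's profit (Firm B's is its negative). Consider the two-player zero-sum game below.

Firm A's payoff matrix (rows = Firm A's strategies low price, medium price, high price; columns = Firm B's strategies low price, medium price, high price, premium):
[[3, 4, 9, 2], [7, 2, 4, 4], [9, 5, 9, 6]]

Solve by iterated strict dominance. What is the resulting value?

Column high price is strictly dominated by medium price for Firm B (4<9, 2<4, 5<9); eliminate high price.
Row medium price is strictly dominated by row high price (9>7, 5>2, 6>4); eliminate medium price.
Column low price is strictly dominated by premium for Firm B (2<3, 6<9); eliminate low price.
Row low price is strictly dominated by row high price (5>4, 6>2); eliminate low price.
Column premium is strictly dominated by medium price for Firm B (5<6); eliminate premium.
Only (high price, medium price) remains, with payoff 5.

5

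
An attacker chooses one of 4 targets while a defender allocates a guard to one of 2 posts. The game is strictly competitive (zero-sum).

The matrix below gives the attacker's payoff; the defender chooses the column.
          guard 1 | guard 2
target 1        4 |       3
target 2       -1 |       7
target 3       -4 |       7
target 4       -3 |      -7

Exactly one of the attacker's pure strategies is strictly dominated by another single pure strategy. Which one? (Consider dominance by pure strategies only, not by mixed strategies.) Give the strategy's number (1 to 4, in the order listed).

4

Compare target 4 with target 1: 4 > -3, 3 > -7.
So target 1 strictly dominates target 4 for the attacker; target 4 is strictly dominated.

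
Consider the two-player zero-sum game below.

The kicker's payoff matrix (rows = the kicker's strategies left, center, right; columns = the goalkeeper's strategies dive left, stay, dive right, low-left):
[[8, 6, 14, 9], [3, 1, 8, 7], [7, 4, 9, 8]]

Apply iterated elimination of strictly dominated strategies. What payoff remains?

Row right is strictly dominated by row left (8>7, 6>4, 14>9, 9>8); eliminate right.
Row center is strictly dominated by row left (8>3, 6>1, 14>8, 9>7); eliminate center.
Column dive left is strictly dominated by stay for the goalkeeper (6<8); eliminate dive left.
Column low-left is strictly dominated by stay for the goalkeeper (6<9); eliminate low-left.
Column dive right is strictly dominated by stay for the goalkeeper (6<14); eliminate dive right.
Only (left, stay) remains, with payoff 6.

6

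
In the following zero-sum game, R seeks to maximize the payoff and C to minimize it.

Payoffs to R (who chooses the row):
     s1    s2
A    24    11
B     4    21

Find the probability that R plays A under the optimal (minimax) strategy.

Row minima are 11 and 4, so R's maximin is 11; column maxima are 24 and 21, so C's minimax is 21. These differ, so the equilibrium is in mixed strategies.
Let R play A with probability p. C is indifferent when 24p + 4(1−p) = 11p + 21(1−p), giving p = 17/30.

17/30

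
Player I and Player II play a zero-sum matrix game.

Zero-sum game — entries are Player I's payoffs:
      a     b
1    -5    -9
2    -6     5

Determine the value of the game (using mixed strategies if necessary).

Row minima are -9 and -6, so Player I's maximin is -6; column maxima are -5 and 5, so Player II's minimax is -5. These differ, so the equilibrium is in mixed strategies.
Let Player I play 1 with probability p. Player II is indifferent when −5p − 6(1−p) = −9p + 5(1−p), giving p = 11/15.
Let Player II play a with probability q. Player I is indifferent when −5q − 9(1−q) = −6q + 5(1−q), giving q = 14/15.
The value is -5·(14/15) + (-9)·(1/15) = -79/15.

-79/15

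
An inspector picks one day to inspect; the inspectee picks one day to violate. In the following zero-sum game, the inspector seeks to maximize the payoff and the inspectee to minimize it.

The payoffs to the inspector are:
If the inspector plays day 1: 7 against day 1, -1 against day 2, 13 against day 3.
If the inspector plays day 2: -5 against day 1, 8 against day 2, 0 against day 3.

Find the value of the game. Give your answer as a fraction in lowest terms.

Column day 3 is strictly dominated by day 1 for the inspectee (it gives the inspector more in every row).
The remaining 2×2 game on (day 1, day 2) × (day 1, day 2) has no saddle point. Let the inspector play day 1 with probability p; indifference gives 7p − 5(1−p) = −p + 8(1−p), so p = 13/21.
Similarly the inspectee's optimal q on day 1 is 3/7, and the value is 7·(3/7) + (-1)·(4/7) = 17/7.

17/7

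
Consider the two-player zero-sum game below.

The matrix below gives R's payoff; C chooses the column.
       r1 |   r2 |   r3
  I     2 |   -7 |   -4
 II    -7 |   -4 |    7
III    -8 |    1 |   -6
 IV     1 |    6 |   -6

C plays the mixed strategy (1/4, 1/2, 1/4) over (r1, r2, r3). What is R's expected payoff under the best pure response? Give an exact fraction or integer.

I: (2)·(1/4) + (-7)·(1/2) + (-4)·(1/4) = -4.
II: (-7)·(1/4) + (-4)·(1/2) + (7)·(1/4) = -2.
III: (-8)·(1/4) + (1)·(1/2) + (-6)·(1/4) = -3.
IV: (1)·(1/4) + (6)·(1/2) + (-6)·(1/4) = 7/4.
The best pure response is IV with expected payoff 7/4.

7/4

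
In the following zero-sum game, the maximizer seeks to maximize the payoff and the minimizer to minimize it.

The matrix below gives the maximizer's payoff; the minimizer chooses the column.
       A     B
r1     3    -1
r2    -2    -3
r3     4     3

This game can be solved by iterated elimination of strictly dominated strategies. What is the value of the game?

3

Column A is strictly dominated by B for the minimizer (-1<3, -3<-2, 3<4); eliminate A.
Row r2 is strictly dominated by row r1 (-1>-3); eliminate r2.
Row r1 is strictly dominated by row r3 (3>-1); eliminate r1.
Only (r3, B) remains, with payoff 3.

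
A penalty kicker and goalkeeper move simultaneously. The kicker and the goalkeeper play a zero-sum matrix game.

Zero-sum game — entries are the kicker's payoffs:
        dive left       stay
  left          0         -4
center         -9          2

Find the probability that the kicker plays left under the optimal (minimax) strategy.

Row minima are -4 and -9, so the kicker's maximin is -4; column maxima are 0 and 2, so the goalkeeper's minimax is 0. These differ, so the equilibrium is in mixed strategies.
Let the kicker play left with probability p. The goalkeeper is indifferent when −9(1−p) = −4p + 2(1−p), giving p = 11/15.

11/15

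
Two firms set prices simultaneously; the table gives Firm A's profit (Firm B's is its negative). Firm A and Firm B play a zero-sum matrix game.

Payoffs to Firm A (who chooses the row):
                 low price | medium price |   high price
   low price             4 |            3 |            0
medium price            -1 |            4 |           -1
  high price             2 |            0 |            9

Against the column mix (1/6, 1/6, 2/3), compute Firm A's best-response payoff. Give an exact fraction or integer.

low price: (4)·(1/6) + (3)·(1/6) + (0)·(2/3) = 7/6.
medium price: (-1)·(1/6) + (4)·(1/6) + (-1)·(2/3) = -1/6.
high price: (2)·(1/6) + (0)·(1/6) + (9)·(2/3) = 19/3.
The best pure response is high price with expected payoff 19/3.

19/3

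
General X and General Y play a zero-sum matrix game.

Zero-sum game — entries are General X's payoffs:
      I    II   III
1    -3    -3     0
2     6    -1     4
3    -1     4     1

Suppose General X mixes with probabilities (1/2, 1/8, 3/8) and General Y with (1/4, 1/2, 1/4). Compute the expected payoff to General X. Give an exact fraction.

-1/8

Against (1/4, 1/2, 1/4), each row's expected payoff is 1: -9/4; 2: 2; 3: 2.
Taking the (1/2, 1/8, 3/8)-weighted average: (1/2)·(-9/4) + (1/8)·(2) + (3/8)·(2) = -1/8.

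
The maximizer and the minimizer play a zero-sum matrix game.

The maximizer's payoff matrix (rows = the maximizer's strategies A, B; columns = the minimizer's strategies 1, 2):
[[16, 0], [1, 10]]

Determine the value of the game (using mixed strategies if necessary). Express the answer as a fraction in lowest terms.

Row minima are 0 and 1, so the maximizer's maximin is 1; column maxima are 16 and 10, so the minimizer's minimax is 10. These differ, so the equilibrium is in mixed strategies.
Let the maximizer play A with probability p. The minimizer is indifferent when 16p + (1−p) = 10(1−p), giving p = 9/25.
Let the minimizer play 1 with probability q. The maximizer is indifferent when 16q = q + 10(1−q), giving q = 2/5.
The value is 16·(2/5) + (0)·(3/5) = 32/5.

32/5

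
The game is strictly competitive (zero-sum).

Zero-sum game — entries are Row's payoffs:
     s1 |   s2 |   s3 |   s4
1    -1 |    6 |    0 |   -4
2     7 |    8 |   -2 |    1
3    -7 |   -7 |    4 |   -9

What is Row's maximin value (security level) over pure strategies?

-2

The worst-case payoff for each row is 1: -4, 2: -2, 3: -9.
The best of these is -2.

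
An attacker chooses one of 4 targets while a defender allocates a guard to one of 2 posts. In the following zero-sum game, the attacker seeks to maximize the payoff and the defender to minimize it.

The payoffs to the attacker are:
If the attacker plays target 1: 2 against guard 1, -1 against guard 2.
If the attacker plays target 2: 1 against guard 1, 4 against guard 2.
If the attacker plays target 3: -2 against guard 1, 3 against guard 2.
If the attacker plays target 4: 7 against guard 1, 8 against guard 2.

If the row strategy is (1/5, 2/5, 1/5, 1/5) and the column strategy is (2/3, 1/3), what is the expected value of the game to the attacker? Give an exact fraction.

12/5

Against (2/3, 1/3), each row's expected payoff is target 1: 1; target 2: 2; target 3: -1/3; target 4: 22/3.
Taking the (1/5, 2/5, 1/5, 1/5)-weighted average: (1/5)·(1) + (2/5)·(2) + (1/5)·(-1/3) + (1/5)·(22/3) = 12/5.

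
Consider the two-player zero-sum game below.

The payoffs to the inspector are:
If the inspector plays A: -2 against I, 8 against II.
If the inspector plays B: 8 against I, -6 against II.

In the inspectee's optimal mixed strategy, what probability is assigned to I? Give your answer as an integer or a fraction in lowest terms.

7/12

Row minima are -2 and -6, so the inspector's maximin is -2; column maxima are 8 and 8, so the inspectee's minimax is 8. These differ, so the equilibrium is in mixed strategies.
Let the inspectee play I with probability q. The inspector is indifferent when −2q + 8(1−q) = 8q − 6(1−q), giving q = 7/12.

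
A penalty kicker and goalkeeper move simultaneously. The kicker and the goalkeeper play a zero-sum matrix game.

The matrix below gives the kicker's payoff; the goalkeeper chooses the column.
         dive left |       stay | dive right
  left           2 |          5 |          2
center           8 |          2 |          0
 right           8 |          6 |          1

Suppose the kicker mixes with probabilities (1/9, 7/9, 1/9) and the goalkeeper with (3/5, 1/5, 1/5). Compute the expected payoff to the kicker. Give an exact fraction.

Against (3/5, 1/5, 1/5), each row's expected payoff is left: 13/5; center: 26/5; right: 31/5.
Taking the (1/9, 7/9, 1/9)-weighted average: (1/9)·(13/5) + (7/9)·(26/5) + (1/9)·(31/5) = 226/45.

226/45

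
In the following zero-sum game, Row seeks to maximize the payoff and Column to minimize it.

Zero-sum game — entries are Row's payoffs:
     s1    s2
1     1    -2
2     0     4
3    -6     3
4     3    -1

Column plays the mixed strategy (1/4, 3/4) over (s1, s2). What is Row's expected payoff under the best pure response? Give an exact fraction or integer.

1: (1)·(1/4) + (-2)·(3/4) = -5/4.
2: (0)·(1/4) + (4)·(3/4) = 3.
3: (-6)·(1/4) + (3)·(3/4) = 3/4.
4: (3)·(1/4) + (-1)·(3/4) = 0.
The best pure response is 2 with expected payoff 3.

3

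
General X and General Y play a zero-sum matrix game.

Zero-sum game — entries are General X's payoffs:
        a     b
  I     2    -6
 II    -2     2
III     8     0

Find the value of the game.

Row I is strictly dominated by row III, so General X never plays it.
The remaining 2×2 game on (II, III) × (a, b) has no saddle point. Let General X play II with probability p; indifference gives −2p + 8(1−p) = 2p, so p = 2/3.
Similarly General Y's optimal q on a is 1/6, and the value is -2·(1/6) + (2)·(5/6) = 4/3.

4/3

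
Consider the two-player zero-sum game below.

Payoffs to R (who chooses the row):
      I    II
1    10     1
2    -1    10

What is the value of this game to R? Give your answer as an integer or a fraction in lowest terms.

101/20

Row minima are 1 and -1, so R's maximin is 1; column maxima are 10 and 10, so C's minimax is 10. These differ, so the equilibrium is in mixed strategies.
Let R play 1 with probability p. C is indifferent when 10p − (1−p) = p + 10(1−p), giving p = 11/20.
Let C play I with probability q. R is indifferent when 10q + (1−q) = −q + 10(1−q), giving q = 9/20.
The value is 10·(9/20) + (1)·(11/20) = 101/20.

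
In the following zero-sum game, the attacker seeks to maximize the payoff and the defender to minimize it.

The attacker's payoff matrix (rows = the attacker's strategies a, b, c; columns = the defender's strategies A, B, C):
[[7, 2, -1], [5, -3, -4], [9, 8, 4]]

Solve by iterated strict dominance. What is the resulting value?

4

Row a is strictly dominated by row c (9>7, 8>2, 4>-1); eliminate a.
Row b is strictly dominated by row c (9>5, 8>-3, 4>-4); eliminate b.
Column A is strictly dominated by B for the defender (8<9); eliminate A.
Column B is strictly dominated by C for the defender (4<8); eliminate B.
Only (c, C) remains, with payoff 4.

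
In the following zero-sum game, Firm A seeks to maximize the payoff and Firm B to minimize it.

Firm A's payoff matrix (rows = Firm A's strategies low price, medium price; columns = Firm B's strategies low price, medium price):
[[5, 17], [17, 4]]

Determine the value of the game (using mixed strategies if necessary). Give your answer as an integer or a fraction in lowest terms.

Row minima are 5 and 4, so Firm A's maximin is 5; column maxima are 17 and 17, so Firm B's minimax is 17. These differ, so the equilibrium is in mixed strategies.
Let Firm A play low price with probability p. Firm B is indifferent when 5p + 17(1−p) = 17p + 4(1−p), giving p = 13/25.
Let Firm B play low price with probability q. Firm A is indifferent when 5q + 17(1−q) = 17q + 4(1−q), giving q = 13/25.
The value is 5·(13/25) + (17)·(12/25) = 269/25.

269/25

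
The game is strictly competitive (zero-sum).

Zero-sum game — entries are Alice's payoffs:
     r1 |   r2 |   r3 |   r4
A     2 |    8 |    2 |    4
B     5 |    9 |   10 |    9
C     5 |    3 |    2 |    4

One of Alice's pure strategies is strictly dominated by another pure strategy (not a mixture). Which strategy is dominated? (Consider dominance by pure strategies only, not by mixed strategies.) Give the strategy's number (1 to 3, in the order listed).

1

Compare A with B: 5 > 2, 9 > 8, 10 > 2, 9 > 4.
So B strictly dominates A for Alice; A is strictly dominated.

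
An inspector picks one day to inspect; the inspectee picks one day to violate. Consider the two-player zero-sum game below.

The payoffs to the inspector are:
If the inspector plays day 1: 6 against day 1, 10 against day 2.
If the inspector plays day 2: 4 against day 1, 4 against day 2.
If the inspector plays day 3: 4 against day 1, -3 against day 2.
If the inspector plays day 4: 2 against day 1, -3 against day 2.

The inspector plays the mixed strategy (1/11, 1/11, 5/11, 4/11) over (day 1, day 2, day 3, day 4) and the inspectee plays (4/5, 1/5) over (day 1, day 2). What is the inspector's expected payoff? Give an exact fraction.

Against (4/5, 1/5), each row's expected payoff is day 1: 34/5; day 2: 4; day 3: 13/5; day 4: 1.
Taking the (1/11, 1/11, 5/11, 4/11)-weighted average: (1/11)·(34/5) + (1/11)·(4) + (5/11)·(13/5) + (4/11)·(1) = 139/55.

139/55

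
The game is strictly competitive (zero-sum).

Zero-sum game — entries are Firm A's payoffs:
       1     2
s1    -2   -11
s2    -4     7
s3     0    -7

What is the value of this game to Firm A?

-14/9

Row s1 is strictly dominated by row s3, so Firm A never plays it.
The remaining 2×2 game on (s2, s3) × (1, 2) has no saddle point. Let Firm A play s2 with probability p; indifference gives −4p = 7p − 7(1−p), so p = 7/18.
Similarly Firm B's optimal q on 1 is 7/9, and the value is -4·(7/9) + (7)·(2/9) = -14/9.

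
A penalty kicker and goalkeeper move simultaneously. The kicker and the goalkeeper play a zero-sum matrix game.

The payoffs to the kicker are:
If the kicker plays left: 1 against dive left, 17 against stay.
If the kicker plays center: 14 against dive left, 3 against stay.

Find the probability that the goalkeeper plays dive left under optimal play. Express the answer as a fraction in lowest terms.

14/27

Row minima are 1 and 3, so the kicker's maximin is 3; column maxima are 14 and 17, so the goalkeeper's minimax is 14. These differ, so the equilibrium is in mixed strategies.
Let the goalkeeper play dive left with probability q. The kicker is indifferent when q + 17(1−q) = 14q + 3(1−q), giving q = 14/27.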